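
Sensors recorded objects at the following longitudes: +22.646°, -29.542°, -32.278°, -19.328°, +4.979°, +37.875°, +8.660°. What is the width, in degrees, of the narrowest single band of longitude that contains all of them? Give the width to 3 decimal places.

Sort the longitudes: -32.278°, -29.542°, -19.328°, +4.979°, +8.660°, +22.646°, +37.875°.
Eastward gaps between consecutive values (wrapping around): 2.736°, 10.214°, 24.307°, 3.681°, 13.986°, 15.229°, 289.847°.
Largest gap = 289.847° ⇒ minimal covering band is its complement: 360° − 289.847° = 70.153°.
Band runs from -32.278° eastward to +37.875°.

70.153°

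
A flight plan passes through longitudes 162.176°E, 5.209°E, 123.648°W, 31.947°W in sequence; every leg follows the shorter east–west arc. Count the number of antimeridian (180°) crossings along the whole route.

Leg 1: +162.176° → +5.209°, shortest Δλ = -156.967° (west) — does not cross 180°.
Leg 2: +5.209° → -123.648°, shortest Δλ = -128.857° (west) — does not cross 180°.
Leg 3: -123.648° → -31.947°, shortest Δλ = 91.701° (east) — does not cross 180°.
Total crossings: 0.

0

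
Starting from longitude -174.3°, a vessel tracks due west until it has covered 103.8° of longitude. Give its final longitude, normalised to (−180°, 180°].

+81.9°

Start at -174.3°; shift −103.8° → -278.1°.
-278.1° lies outside (−180°, 180°]; add 360° → +81.9°.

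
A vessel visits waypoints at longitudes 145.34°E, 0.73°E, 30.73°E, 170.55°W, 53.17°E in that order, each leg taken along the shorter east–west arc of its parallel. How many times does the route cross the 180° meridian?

Leg 1: +145.34° → +0.73°, shortest Δλ = -144.61° (west) — does not cross 180°.
Leg 2: +0.73° → +30.73°, shortest Δλ = 30.0° (east) — does not cross 180°.
Leg 3: +30.73° → -170.55°, shortest Δλ = 158.72° (east) — crosses 180°.
Leg 4: -170.55° → +53.17°, shortest Δλ = -136.28° (west) — crosses 180°.
Total crossings: 2.

2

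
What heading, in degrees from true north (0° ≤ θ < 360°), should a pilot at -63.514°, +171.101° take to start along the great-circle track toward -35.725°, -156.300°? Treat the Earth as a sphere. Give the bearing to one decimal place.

Δλ = -156.300 − 171.101 = -327.401°; wrapped into (−180°, 180°]: 32.599°.
θ = atan2( sin Δλ · cos φ₂ , cos φ₁ · sin φ₂ − sin φ₁ · cos φ₂ · cos Δλ )
  = atan2(0.43738, 0.35175) = 51.193° → normalised to [0°, 360°): 51.193°.

51.2°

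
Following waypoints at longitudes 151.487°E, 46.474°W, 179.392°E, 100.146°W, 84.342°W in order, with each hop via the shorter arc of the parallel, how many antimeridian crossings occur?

Leg 1: +151.487° → -46.474°, shortest Δλ = 162.039° (east) — crosses 180°.
Leg 2: -46.474° → +179.392°, shortest Δλ = -134.134° (west) — crosses 180°.
Leg 3: +179.392° → -100.146°, shortest Δλ = 80.462° (east) — crosses 180°.
Leg 4: -100.146° → -84.342°, shortest Δλ = 15.804° (east) — does not cross 180°.
Total crossings: 3.

3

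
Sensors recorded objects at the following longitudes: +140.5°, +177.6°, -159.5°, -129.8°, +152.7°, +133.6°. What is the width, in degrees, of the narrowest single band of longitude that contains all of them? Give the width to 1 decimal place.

Sort the longitudes: -159.5°, -129.8°, +133.6°, +140.5°, +152.7°, +177.6°.
Eastward gaps between consecutive values (wrapping around): 29.7°, 263.4°, 6.9°, 12.2°, 24.9°, 22.9°.
Largest gap = 263.4° ⇒ minimal covering band is its complement: 360° − 263.4° = 96.6°.
Band runs from +133.6° eastward to -129.8°, crossing the antimeridian.

96.6°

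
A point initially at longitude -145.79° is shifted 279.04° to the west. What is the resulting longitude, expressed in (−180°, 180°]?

Start at -145.79°; shift −279.04° → -424.83°.
-424.83° lies outside (−180°, 180°]; add 360° → -64.83°.

-64.83°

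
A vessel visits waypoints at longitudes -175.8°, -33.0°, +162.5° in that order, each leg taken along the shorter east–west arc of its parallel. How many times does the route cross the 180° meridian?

1

Leg 1: -175.8° → -33.0°, shortest Δλ = 142.8° (east) — does not cross 180°.
Leg 2: -33.0° → +162.5°, shortest Δλ = -164.5° (west) — crosses 180°.
Total crossings: 1.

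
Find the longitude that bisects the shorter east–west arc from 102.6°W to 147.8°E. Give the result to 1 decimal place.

Signed shortest Δλ from -102.6° to +147.8° is -109.6°.
Midpoint longitude = -102.6° + (-109.6°)/2 = -102.6° − 54.8° = -157.4°.
(The naïve average (-102.6 + +147.8)/2 = 22.6° is on the wrong side of the globe.)

157.4°W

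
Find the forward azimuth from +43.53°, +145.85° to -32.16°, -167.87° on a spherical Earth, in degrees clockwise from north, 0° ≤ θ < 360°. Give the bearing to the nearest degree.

Δλ = -167.87 − 145.85 = -313.72°; wrapped into (−180°, 180°]: 46.28°.
θ = atan2( sin Δλ · cos φ₂ , cos φ₁ · sin φ₂ − sin φ₁ · cos φ₂ · cos Δλ )
  = atan2(0.61183, -0.78889) = 142.204° → normalised to [0°, 360°): 142.204°.

142°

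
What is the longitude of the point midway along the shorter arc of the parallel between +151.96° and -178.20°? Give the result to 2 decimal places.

+166.88°

Signed shortest Δλ from +151.96° to -178.20° is +29.84°.
Midpoint longitude = +151.96° + (+29.84°)/2 = +151.96° + 14.92° = +166.88°.
(The naïve average (+151.96 + -178.20)/2 = -13.12° is on the wrong side of the globe.)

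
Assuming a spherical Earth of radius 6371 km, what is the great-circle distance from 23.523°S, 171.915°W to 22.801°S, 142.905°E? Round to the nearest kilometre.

Δλ = 142.905 − -171.915 = 314.820°; wrapped into (−180°, 180°]: -45.180°.
Δφ = -22.801 − -23.523 = 0.722°.
a = sin²(Δφ/2) + cos φ₁ · cos φ₂ · sin²(Δλ/2) = 0.124764.
c = 2·atan2(√a, √(1−a)) = 0.72202 rad → d = 6371·c ≈ 4599.99 km.

4600 km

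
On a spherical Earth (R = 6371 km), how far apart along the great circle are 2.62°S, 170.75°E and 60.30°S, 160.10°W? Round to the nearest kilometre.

6876 km

Δλ = -160.10 − 170.75 = -330.85°; wrapped into (−180°, 180°]: 29.15°.
Δφ = -60.30 − -2.62 = -57.68°.
a = sin²(Δφ/2) + cos φ₁ · cos φ₂ · sin²(Δλ/2) = 0.264019.
c = 2·atan2(√a, √(1−a)) = 1.07928 rad → d = 6371·c ≈ 6876.10 km.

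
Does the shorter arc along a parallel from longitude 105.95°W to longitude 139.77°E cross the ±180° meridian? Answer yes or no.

Yes

Naïve |139.77 − -105.95| = 245.72° > 180°, so the shorter arc goes the other way round — across 180°.
Signed shortest Δλ = ((139.77 − -105.95 + 180) mod 360) − 180 = -114.28°.
Going west by 114.28° from -105.95° passes through 180° before reaching +139.77°.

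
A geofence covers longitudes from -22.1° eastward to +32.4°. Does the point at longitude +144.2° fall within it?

Band width going east from -22.1° to +32.4°: ((32.4 − -22.1) mod 360) = 54.5°.
Offset of +144.2° east of the west edge: ((144.2 − -22.1) mod 360) = 166.3°.
166.3° > 54.5° ⇒ outside.

No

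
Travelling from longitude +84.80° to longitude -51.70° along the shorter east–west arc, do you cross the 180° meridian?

No

Signed shortest Δλ = ((-51.70 − 84.80 + 180) mod 360) − 180 = -136.5°.
Going west by 136.5° from +84.80° reaches -51.70° without touching 180°.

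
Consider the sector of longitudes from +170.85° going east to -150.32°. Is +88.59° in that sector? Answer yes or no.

No

Band width going east from +170.85° to -150.32°: ((-150.32 − 170.85) mod 360) = 38.83°.
Offset of +88.59° east of the west edge: ((88.59 − 170.85) mod 360) = 277.74°.
277.74° > 38.83° ⇒ outside.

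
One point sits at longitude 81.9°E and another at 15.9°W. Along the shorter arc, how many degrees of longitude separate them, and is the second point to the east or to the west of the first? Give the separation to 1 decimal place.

97.8° west

Raw difference: -15.9 − 81.9 = -97.8°.
Normalise into (−180°, 180°]: -97.8° stays -97.8°.
Negative ⇒ the second point lies to the west; separation 97.8°.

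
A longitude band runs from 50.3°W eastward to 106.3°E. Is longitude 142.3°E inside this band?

Band width going east from -50.3° to +106.3°: ((106.3 − -50.3) mod 360) = 156.6°.
Offset of +142.3° east of the west edge: ((142.3 − -50.3) mod 360) = 192.6°.
192.6° > 156.6° ⇒ outside.

No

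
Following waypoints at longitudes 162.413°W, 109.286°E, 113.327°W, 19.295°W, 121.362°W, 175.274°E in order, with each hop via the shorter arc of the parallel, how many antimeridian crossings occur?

Leg 1: -162.413° → +109.286°, shortest Δλ = -88.301° (west) — crosses 180°.
Leg 2: +109.286° → -113.327°, shortest Δλ = 137.387° (east) — crosses 180°.
Leg 3: -113.327° → -19.295°, shortest Δλ = 94.032° (east) — does not cross 180°.
Leg 4: -19.295° → -121.362°, shortest Δλ = -102.067° (west) — does not cross 180°.
Leg 5: -121.362° → +175.274°, shortest Δλ = -63.364° (west) — crosses 180°.
Total crossings: 3.

3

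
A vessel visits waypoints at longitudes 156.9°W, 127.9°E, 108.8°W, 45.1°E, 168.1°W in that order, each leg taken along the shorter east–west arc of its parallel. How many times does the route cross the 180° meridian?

Leg 1: -156.9° → +127.9°, shortest Δλ = -75.2° (west) — crosses 180°.
Leg 2: +127.9° → -108.8°, shortest Δλ = 123.3° (east) — crosses 180°.
Leg 3: -108.8° → +45.1°, shortest Δλ = 153.9° (east) — does not cross 180°.
Leg 4: +45.1° → -168.1°, shortest Δλ = 146.8° (east) — crosses 180°.
Total crossings: 3.

3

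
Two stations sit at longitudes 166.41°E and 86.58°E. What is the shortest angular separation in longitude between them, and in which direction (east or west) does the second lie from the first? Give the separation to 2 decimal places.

79.83° west

Raw difference: 86.58 − 166.41 = -79.83°.
Normalise into (−180°, 180°]: -79.83° stays -79.83°.
Negative ⇒ the second point lies to the west; separation 79.83°.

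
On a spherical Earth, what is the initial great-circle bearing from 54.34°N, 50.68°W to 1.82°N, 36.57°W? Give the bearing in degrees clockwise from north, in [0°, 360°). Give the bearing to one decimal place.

162.4°

Δλ = -36.57 − -50.68 = 14.11°.
θ = atan2( sin Δλ · cos φ₂ , cos φ₁ · sin φ₂ − sin φ₁ · cos φ₂ · cos Δλ )
  = atan2(0.24366, -0.76906) = 162.420° → normalised to [0°, 360°): 162.420°.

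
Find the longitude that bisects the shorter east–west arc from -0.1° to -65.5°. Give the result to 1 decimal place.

Signed shortest Δλ from -0.1° to -65.5° is -65.4°.
Midpoint longitude = -0.1° + (-65.4°)/2 = -0.1° − 32.7° = -32.8°.

-32.8°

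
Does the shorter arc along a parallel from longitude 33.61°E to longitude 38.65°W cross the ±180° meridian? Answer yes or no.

Signed shortest Δλ = ((-38.65 − 33.61 + 180) mod 360) − 180 = -72.26°.
Going west by 72.26° from +33.61° reaches -38.65° without touching 180°.

No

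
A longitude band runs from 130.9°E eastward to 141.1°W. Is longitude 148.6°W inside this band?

Yes

Band width going east from +130.9° to -141.1°: ((-141.1 − 130.9) mod 360) = 88.0°.
Offset of -148.6° east of the west edge: ((-148.6 − 130.9) mod 360) = 80.5°.
80.5° ≤ 88.0° ⇒ inside.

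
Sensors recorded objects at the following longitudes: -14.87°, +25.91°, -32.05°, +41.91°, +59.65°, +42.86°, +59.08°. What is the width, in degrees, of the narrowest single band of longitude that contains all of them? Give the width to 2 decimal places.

91.70°

Sort the longitudes: -32.05°, -14.87°, +25.91°, +41.91°, +42.86°, +59.08°, +59.65°.
Eastward gaps between consecutive values (wrapping around): 17.18°, 40.78°, 16.00°, 0.95°, 16.22°, 0.57°, 268.30°.
Largest gap = 268.30° ⇒ minimal covering band is its complement: 360° − 268.30° = 91.70°.
Band runs from -32.05° eastward to +59.65°.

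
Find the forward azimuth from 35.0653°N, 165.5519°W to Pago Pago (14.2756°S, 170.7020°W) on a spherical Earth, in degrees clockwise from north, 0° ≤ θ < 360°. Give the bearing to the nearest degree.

Δλ = -170.7020 − -165.5519 = -5.1501°.
θ = atan2( sin Δλ · cos φ₂ , cos φ₁ · sin φ₂ − sin φ₁ · cos φ₂ · cos Δλ )
  = atan2(-0.08699, -0.75635) = -173.439° → normalised to [0°, 360°): 186.561°.

187°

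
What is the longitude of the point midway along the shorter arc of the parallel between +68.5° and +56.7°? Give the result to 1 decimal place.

+62.6°

Signed shortest Δλ from +68.5° to +56.7° is -11.8°.
Midpoint longitude = +68.5° + (-11.8°)/2 = +68.5° − 5.9° = +62.6°.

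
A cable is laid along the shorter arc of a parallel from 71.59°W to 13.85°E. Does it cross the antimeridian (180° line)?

Signed shortest Δλ = ((13.85 − -71.59 + 180) mod 360) − 180 = 85.44°.
Going east by 85.44° from -71.59° reaches +13.85° without touching 180°.

No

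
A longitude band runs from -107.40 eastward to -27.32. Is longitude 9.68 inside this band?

No

Band width going east from -107.40° to -27.32°: ((-27.32 − -107.40) mod 360) = 80.08°.
Offset of +9.68° east of the west edge: ((9.68 − -107.40) mod 360) = 117.08°.
117.08° > 80.08° ⇒ outside.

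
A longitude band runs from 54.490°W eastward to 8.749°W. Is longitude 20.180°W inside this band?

Yes

Band width going east from -54.490° to -8.749°: ((-8.749 − -54.490) mod 360) = 45.741°.
Offset of -20.180° east of the west edge: ((-20.180 − -54.490) mod 360) = 34.310°.
34.310° ≤ 45.741° ⇒ inside.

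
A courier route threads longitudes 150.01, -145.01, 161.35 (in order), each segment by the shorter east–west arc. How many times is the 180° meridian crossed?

Leg 1: +150.01° → -145.01°, shortest Δλ = 64.98° (east) — crosses 180°.
Leg 2: -145.01° → +161.35°, shortest Δλ = -53.64° (west) — crosses 180°.
Total crossings: 2.

2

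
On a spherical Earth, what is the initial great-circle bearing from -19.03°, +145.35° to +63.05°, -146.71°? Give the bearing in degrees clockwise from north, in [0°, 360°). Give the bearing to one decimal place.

25.1°

Δλ = -146.71 − 145.35 = -292.06°; wrapped into (−180°, 180°]: 67.94°.
θ = atan2( sin Δλ · cos φ₂ , cos φ₁ · sin φ₂ − sin φ₁ · cos φ₂ · cos Δλ )
  = atan2(0.42003, 0.89819) = 25.063° → normalised to [0°, 360°): 25.063°.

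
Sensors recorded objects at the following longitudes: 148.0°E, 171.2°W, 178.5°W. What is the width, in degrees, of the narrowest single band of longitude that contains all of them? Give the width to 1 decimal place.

40.8°

Sort the longitudes: -178.5°, -171.2°, +148.0°.
Eastward gaps between consecutive values (wrapping around): 7.3°, 319.2°, 33.5°.
Largest gap = 319.2° ⇒ minimal covering band is its complement: 360° − 319.2° = 40.8°.
Band runs from +148.0° eastward to -171.2°, crossing the antimeridian.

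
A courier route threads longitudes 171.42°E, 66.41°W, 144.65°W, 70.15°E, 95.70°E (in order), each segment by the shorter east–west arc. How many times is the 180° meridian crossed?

Leg 1: +171.42° → -66.41°, shortest Δλ = 122.17° (east) — crosses 180°.
Leg 2: -66.41° → -144.65°, shortest Δλ = -78.24° (west) — does not cross 180°.
Leg 3: -144.65° → +70.15°, shortest Δλ = -145.2° (west) — crosses 180°.
Leg 4: +70.15° → +95.70°, shortest Δλ = 25.55° (east) — does not cross 180°.
Total crossings: 2.

2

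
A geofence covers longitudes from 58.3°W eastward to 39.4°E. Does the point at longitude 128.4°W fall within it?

Band width going east from -58.3° to +39.4°: ((39.4 − -58.3) mod 360) = 97.7°.
Offset of -128.4° east of the west edge: ((-128.4 − -58.3) mod 360) = 289.9°.
289.9° > 97.7° ⇒ outside.

No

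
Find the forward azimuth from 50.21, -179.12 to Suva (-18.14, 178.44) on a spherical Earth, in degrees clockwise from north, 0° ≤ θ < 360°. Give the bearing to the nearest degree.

Δλ = 178.44 − -179.12 = 357.56°; wrapped into (−180°, 180°]: -2.44°.
θ = atan2( sin Δλ · cos φ₂ , cos φ₁ · sin φ₂ − sin φ₁ · cos φ₂ · cos Δλ )
  = atan2(-0.04046, -0.92879) = -177.506° → normalised to [0°, 360°): 182.494°.

182°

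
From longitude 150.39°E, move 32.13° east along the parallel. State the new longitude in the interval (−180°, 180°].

177.48°W

Start at +150.39°; shift +32.13° → +182.52°.
+182.52° lies outside (−180°, 180°]; subtract 360° → -177.48°.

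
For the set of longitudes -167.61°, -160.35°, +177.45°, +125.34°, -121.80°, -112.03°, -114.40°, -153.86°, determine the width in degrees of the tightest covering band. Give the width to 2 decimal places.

Sort the longitudes: -167.61°, -160.35°, -153.86°, -121.80°, -114.40°, -112.03°, +125.34°, +177.45°.
Eastward gaps between consecutive values (wrapping around): 7.26°, 6.49°, 32.06°, 7.40°, 2.37°, 237.37°, 52.11°, 14.94°.
Largest gap = 237.37° ⇒ minimal covering band is its complement: 360° − 237.37° = 122.63°.
Band runs from +125.34° eastward to -112.03°, crossing the antimeridian.

122.63°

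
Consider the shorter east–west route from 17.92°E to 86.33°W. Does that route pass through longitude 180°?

Signed shortest Δλ = ((-86.33 − 17.92 + 180) mod 360) − 180 = -104.25°.
Going west by 104.25° from +17.92° reaches -86.33° without touching 180°.

No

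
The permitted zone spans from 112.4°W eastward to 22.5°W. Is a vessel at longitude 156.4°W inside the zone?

No

Band width going east from -112.4° to -22.5°: ((-22.5 − -112.4) mod 360) = 89.9°.
Offset of -156.4° east of the west edge: ((-156.4 − -112.4) mod 360) = 316.0°.
316.0° > 89.9° ⇒ outside.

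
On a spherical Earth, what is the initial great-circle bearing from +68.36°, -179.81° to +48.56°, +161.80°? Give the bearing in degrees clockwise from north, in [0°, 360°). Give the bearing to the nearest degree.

214°

Δλ = 161.80 − -179.81 = 341.61°; wrapped into (−180°, 180°]: -18.39°.
θ = atan2( sin Δλ · cos φ₂ , cos φ₁ · sin φ₂ − sin φ₁ · cos φ₂ · cos Δλ )
  = atan2(-0.20880, -0.30732) = -145.807° → normalised to [0°, 360°): 214.193°.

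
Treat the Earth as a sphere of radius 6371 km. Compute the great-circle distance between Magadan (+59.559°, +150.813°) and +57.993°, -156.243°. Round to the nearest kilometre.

Δλ = -156.243 − 150.813 = -307.056°; wrapped into (−180°, 180°]: 52.944°.
Δφ = 57.993 − 59.559 = -1.566°.
a = sin²(Δφ/2) + cos φ₁ · cos φ₂ · sin²(Δλ/2) = 0.053546.
c = 2·atan2(√a, √(1−a)) = 0.46703 rad → d = 6371·c ≈ 2975.46 km.

2975 km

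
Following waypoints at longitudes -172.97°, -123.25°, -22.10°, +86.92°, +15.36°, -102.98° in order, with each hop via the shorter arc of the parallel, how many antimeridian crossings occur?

0

Leg 1: -172.97° → -123.25°, shortest Δλ = 49.72° (east) — does not cross 180°.
Leg 2: -123.25° → -22.10°, shortest Δλ = 101.15° (east) — does not cross 180°.
Leg 3: -22.10° → +86.92°, shortest Δλ = 109.02° (east) — does not cross 180°.
Leg 4: +86.92° → +15.36°, shortest Δλ = -71.56° (west) — does not cross 180°.
Leg 5: +15.36° → -102.98°, shortest Δλ = -118.34° (west) — does not cross 180°.
Total crossings: 0.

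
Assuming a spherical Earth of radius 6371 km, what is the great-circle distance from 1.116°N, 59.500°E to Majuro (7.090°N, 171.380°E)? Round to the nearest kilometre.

Δλ = 171.380 − 59.500 = 111.880°.
Δφ = 7.090 − 1.116 = 5.974°.
a = sin²(Δφ/2) + cos φ₁ · cos φ₂ · sin²(Δλ/2) = 0.683670.
c = 2·atan2(√a, √(1−a)) = 1.94694 rad → d = 6371·c ≈ 12403.98 km.

12404 km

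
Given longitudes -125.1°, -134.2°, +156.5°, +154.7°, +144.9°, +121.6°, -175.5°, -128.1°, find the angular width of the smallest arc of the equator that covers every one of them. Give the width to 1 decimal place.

113.3°

Sort the longitudes: -175.5°, -134.2°, -128.1°, -125.1°, +121.6°, +144.9°, +154.7°, +156.5°.
Eastward gaps between consecutive values (wrapping around): 41.3°, 6.1°, 3.0°, 246.7°, 23.3°, 9.8°, 1.8°, 28.0°.
Largest gap = 246.7° ⇒ minimal covering band is its complement: 360° − 246.7° = 113.3°.
Band runs from +121.6° eastward to -125.1°, crossing the antimeridian.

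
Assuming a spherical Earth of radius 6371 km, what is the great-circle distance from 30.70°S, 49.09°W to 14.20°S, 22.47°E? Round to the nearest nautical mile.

4030 nmi

Δλ = 22.47 − -49.09 = 71.56°.
Δφ = -14.20 − -30.70 = 16.50°.
a = sin²(Δφ/2) + cos φ₁ · cos φ₂ · sin²(Δλ/2) = 0.305545.
c = 2·atan2(√a, √(1−a)) = 1.17135 rad → d = 6371·c ≈ 7462.65 km ≈ 4029.51 nmi.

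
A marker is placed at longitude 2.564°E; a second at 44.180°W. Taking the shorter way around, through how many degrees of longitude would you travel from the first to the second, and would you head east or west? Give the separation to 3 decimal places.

46.744° west

Raw difference: -44.180 − 2.564 = -46.744°.
Normalise into (−180°, 180°]: -46.744° stays -46.744°.
Negative ⇒ the second point lies to the west; separation 46.744°.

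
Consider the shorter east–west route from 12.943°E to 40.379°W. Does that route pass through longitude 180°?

No

Signed shortest Δλ = ((-40.379 − 12.943 + 180) mod 360) − 180 = -53.322°.
Going west by 53.322° from +12.943° reaches -40.379° without touching 180°.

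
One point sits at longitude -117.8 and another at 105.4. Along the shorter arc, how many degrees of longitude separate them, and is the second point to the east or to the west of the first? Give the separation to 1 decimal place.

Raw difference: 105.4 − -117.8 = 223.2°.
Normalise into (−180°, 180°]: 223.2° − 360° = -136.8°.
Negative ⇒ the second point lies to the west; separation 136.8°.

136.8° west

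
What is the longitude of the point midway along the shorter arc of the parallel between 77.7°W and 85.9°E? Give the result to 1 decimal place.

4.1°E

Signed shortest Δλ from -77.7° to +85.9° is +163.6°.
Midpoint longitude = -77.7° + (+163.6°)/2 = -77.7° + 81.8° = +4.1°.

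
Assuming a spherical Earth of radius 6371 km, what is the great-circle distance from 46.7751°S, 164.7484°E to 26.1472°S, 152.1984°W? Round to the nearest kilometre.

Δλ = -152.1984 − 164.7484 = -316.9468°; wrapped into (−180°, 180°]: 43.0532°.
Δφ = -26.1472 − -46.7751 = 20.6279°.
a = sin²(Δφ/2) + cos φ₁ · cos φ₂ · sin²(Δλ/2) = 0.114830.
c = 2·atan2(√a, √(1−a)) = 0.69142 rad → d = 6371·c ≈ 4405.04 km.

4405 km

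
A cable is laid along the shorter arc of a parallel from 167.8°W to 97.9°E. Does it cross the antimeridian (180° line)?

Naïve |97.9 − -167.8| = 265.7° > 180°, so the shorter arc goes the other way round — across 180°.
Signed shortest Δλ = ((97.9 − -167.8 + 180) mod 360) − 180 = -94.3°.
Going west by 94.3° from -167.8° passes through 180° before reaching +97.9°.

Yes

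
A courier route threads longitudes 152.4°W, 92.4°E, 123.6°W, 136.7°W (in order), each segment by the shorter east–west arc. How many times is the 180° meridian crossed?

Leg 1: -152.4° → +92.4°, shortest Δλ = -115.2° (west) — crosses 180°.
Leg 2: +92.4° → -123.6°, shortest Δλ = 144.0° (east) — crosses 180°.
Leg 3: -123.6° → -136.7°, shortest Δλ = -13.1° (west) — does not cross 180°.
Total crossings: 2.

2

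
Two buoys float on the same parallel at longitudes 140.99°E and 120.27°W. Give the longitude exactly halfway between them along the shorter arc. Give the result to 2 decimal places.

Signed shortest Δλ from +140.99° to -120.27° is +98.74°.
Midpoint longitude = +140.99° + (+98.74°)/2 = +140.99° + 49.37° = +190.36°.
Normalise into (−180°, 180°]: -169.64°.
(The naïve average (+140.99 + -120.27)/2 = 10.36° is on the wrong side of the globe.)

169.64°W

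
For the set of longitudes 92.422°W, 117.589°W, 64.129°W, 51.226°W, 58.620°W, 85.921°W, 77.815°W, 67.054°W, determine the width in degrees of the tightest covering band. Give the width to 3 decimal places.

66.363°

Sort the longitudes: -117.589°, -92.422°, -85.921°, -77.815°, -67.054°, -64.129°, -58.620°, -51.226°.
Eastward gaps between consecutive values (wrapping around): 25.167°, 6.501°, 8.106°, 10.761°, 2.925°, 5.509°, 7.394°, 293.637°.
Largest gap = 293.637° ⇒ minimal covering band is its complement: 360° − 293.637° = 66.363°.
Band runs from -117.589° eastward to -51.226°.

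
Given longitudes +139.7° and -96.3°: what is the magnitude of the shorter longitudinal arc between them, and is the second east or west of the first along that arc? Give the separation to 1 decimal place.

Raw difference: -96.3 − 139.7 = -236.0°.
Normalise into (−180°, 180°]: -236.0° + 360° = 124.0°.
Positive ⇒ the second point lies to the east; separation 124.0°.

124.0° east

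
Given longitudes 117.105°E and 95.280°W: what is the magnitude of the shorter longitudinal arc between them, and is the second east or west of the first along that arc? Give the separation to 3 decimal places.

147.615° east

Raw difference: -95.280 − 117.105 = -212.385°.
Normalise into (−180°, 180°]: -212.385° + 360° = 147.615°.
Positive ⇒ the second point lies to the east; separation 147.615°.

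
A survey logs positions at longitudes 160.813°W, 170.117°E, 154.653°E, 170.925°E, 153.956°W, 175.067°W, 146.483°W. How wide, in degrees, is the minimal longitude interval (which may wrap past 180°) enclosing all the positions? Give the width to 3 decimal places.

58.864°

Sort the longitudes: -175.067°, -160.813°, -153.956°, -146.483°, +154.653°, +170.117°, +170.925°.
Eastward gaps between consecutive values (wrapping around): 14.254°, 6.857°, 7.473°, 301.136°, 15.464°, 0.808°, 14.008°.
Largest gap = 301.136° ⇒ minimal covering band is its complement: 360° − 301.136° = 58.864°.
Band runs from +154.653° eastward to -146.483°, crossing the antimeridian.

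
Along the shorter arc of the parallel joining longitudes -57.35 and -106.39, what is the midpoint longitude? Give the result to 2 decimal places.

-81.87°

Signed shortest Δλ from -57.35° to -106.39° is -49.04°.
Midpoint longitude = -57.35° + (-49.04°)/2 = -57.35° − 24.52° = -81.87°.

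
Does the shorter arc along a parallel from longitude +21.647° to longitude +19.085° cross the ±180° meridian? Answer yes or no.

Signed shortest Δλ = ((19.085 − 21.647 + 180) mod 360) − 180 = -2.562°.
Going west by 2.562° from +21.647° reaches +19.085° without touching 180°.

No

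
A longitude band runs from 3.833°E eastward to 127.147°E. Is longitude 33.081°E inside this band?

Yes

Band width going east from +3.833° to +127.147°: ((127.147 − 3.833) mod 360) = 123.314°.
Offset of +33.081° east of the west edge: ((33.081 − 3.833) mod 360) = 29.248°.
29.248° ≤ 123.314° ⇒ inside.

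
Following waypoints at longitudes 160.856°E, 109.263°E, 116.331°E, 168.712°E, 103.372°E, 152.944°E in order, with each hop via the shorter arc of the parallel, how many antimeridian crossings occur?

Leg 1: +160.856° → +109.263°, shortest Δλ = -51.593° (west) — does not cross 180°.
Leg 2: +109.263° → +116.331°, shortest Δλ = 7.068° (east) — does not cross 180°.
Leg 3: +116.331° → +168.712°, shortest Δλ = 52.381° (east) — does not cross 180°.
Leg 4: +168.712° → +103.372°, shortest Δλ = -65.34° (west) — does not cross 180°.
Leg 5: +103.372° → +152.944°, shortest Δλ = 49.572° (east) — does not cross 180°.
Total crossings: 0.

0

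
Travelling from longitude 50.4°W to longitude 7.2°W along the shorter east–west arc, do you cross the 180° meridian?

Signed shortest Δλ = ((-7.2 − -50.4 + 180) mod 360) − 180 = 43.2°.
Going east by 43.2° from -50.4° reaches -7.2° without touching 180°.

No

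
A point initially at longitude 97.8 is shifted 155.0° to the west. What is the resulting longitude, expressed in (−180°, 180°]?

Start at +97.8°; shift −155.0° → -57.2°.
-57.2° already lies in (−180°, 180°].

-57.2°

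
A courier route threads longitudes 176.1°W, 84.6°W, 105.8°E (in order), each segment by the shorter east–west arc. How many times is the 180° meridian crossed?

1

Leg 1: -176.1° → -84.6°, shortest Δλ = 91.5° (east) — does not cross 180°.
Leg 2: -84.6° → +105.8°, shortest Δλ = -169.6° (west) — crosses 180°.
Total crossings: 1.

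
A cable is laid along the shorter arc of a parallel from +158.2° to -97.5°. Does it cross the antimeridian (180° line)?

Naïve |-97.5 − 158.2| = 255.7° > 180°, so the shorter arc goes the other way round — across 180°.
Signed shortest Δλ = ((-97.5 − 158.2 + 180) mod 360) − 180 = 104.3°.
Going east by 104.3° from +158.2° passes through 180° before reaching -97.5°.

Yes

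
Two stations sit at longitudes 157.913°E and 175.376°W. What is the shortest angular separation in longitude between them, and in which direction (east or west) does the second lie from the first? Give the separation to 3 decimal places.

26.711° east

Raw difference: -175.376 − 157.913 = -333.289°.
Normalise into (−180°, 180°]: -333.289° + 360° = 26.711°.
Positive ⇒ the second point lies to the east; separation 26.711°.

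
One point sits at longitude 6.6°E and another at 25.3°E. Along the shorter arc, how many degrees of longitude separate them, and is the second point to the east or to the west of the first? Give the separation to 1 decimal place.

Raw difference: 25.3 − 6.6 = 18.7°.
Normalise into (−180°, 180°]: 18.7° stays 18.7°.
Positive ⇒ the second point lies to the east; separation 18.7°.

18.7° east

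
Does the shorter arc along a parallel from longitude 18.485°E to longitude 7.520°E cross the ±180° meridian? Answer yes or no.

No

Signed shortest Δλ = ((7.520 − 18.485 + 180) mod 360) − 180 = -10.965°.
Going west by 10.965° from +18.485° reaches +7.520° without touching 180°.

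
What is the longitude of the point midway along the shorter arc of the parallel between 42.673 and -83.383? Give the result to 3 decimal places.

-20.355°

Signed shortest Δλ from +42.673° to -83.383° is -126.056°.
Midpoint longitude = +42.673° + (-126.056°)/2 = +42.673° − 63.028° = -20.355°.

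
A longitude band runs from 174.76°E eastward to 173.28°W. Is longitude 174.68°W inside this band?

Band width going east from +174.76° to -173.28°: ((-173.28 − 174.76) mod 360) = 11.96°.
Offset of -174.68° east of the west edge: ((-174.68 − 174.76) mod 360) = 10.56°.
10.56° ≤ 11.96° ⇒ inside.

Yes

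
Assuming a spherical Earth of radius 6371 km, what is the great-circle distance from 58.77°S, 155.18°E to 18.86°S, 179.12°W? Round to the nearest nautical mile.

Δλ = -179.12 − 155.18 = -334.30°; wrapped into (−180°, 180°]: 25.70°.
Δφ = -18.86 − -58.77 = 39.91°.
a = sin²(Δφ/2) + cos φ₁ · cos φ₂ · sin²(Δλ/2) = 0.140741.
c = 2·atan2(√a, √(1−a)) = 0.76913 rad → d = 6371·c ≈ 4900.11 km ≈ 2645.85 nmi.

2646 nmi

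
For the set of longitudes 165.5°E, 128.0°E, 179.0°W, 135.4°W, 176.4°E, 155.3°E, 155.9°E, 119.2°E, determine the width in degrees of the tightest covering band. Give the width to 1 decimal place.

Sort the longitudes: -179.0°, -135.4°, +119.2°, +128.0°, +155.3°, +155.9°, +165.5°, +176.4°.
Eastward gaps between consecutive values (wrapping around): 43.6°, 254.6°, 8.8°, 27.3°, 0.6°, 9.6°, 10.9°, 4.6°.
Largest gap = 254.6° ⇒ minimal covering band is its complement: 360° − 254.6° = 105.4°.
Band runs from +119.2° eastward to -135.4°, crossing the antimeridian.

105.4°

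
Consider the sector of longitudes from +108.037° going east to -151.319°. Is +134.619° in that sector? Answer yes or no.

Yes

Band width going east from +108.037° to -151.319°: ((-151.319 − 108.037) mod 360) = 100.644°.
Offset of +134.619° east of the west edge: ((134.619 − 108.037) mod 360) = 26.582°.
26.582° ≤ 100.644° ⇒ inside.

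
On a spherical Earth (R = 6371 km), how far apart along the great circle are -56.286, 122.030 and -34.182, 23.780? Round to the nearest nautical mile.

Δλ = 23.780 − 122.030 = -98.250°.
Δφ = -34.182 − -56.286 = 22.104°.
a = sin²(Δφ/2) + cos φ₁ · cos φ₂ · sin²(Δλ/2) = 0.299276.
c = 2·atan2(√a, √(1−a)) = 1.15770 rad → d = 6371·c ≈ 7375.70 km ≈ 3982.56 nmi.

3983 nmi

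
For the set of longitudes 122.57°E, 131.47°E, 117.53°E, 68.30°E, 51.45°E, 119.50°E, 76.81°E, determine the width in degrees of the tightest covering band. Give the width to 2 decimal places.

Sort the longitudes: +51.45°, +68.30°, +76.81°, +117.53°, +119.50°, +122.57°, +131.47°.
Eastward gaps between consecutive values (wrapping around): 16.85°, 8.51°, 40.72°, 1.97°, 3.07°, 8.90°, 279.98°.
Largest gap = 279.98° ⇒ minimal covering band is its complement: 360° − 279.98° = 80.02°.
Band runs from +51.45° eastward to +131.47°.

80.02°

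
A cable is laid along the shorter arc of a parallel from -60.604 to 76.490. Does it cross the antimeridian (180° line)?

Signed shortest Δλ = ((76.490 − -60.604 + 180) mod 360) − 180 = 137.094°.
Going east by 137.094° from -60.604° reaches +76.490° without touching 180°.

No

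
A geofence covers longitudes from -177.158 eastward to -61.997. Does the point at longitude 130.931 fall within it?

Band width going east from -177.158° to -61.997°: ((-61.997 − -177.158) mod 360) = 115.161°.
Offset of +130.931° east of the west edge: ((130.931 − -177.158) mod 360) = 308.089°.
308.089° > 115.161° ⇒ outside.

No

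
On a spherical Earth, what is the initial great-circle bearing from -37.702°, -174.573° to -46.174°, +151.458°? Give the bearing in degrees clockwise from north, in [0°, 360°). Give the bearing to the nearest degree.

240°

Δλ = 151.458 − -174.573 = 326.031°; wrapped into (−180°, 180°]: -33.969°.
θ = atan2( sin Δλ · cos φ₂ , cos φ₁ · sin φ₂ − sin φ₁ · cos φ₂ · cos Δλ )
  = atan2(-0.38691, -0.21960) = -119.578° → normalised to [0°, 360°): 240.422°.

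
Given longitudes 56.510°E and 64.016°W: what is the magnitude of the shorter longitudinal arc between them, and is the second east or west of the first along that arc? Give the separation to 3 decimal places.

120.526° west

Raw difference: -64.016 − 56.510 = -120.526°.
Normalise into (−180°, 180°]: -120.526° stays -120.526°.
Negative ⇒ the second point lies to the west; separation 120.526°.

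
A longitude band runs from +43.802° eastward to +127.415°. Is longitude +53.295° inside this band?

Band width going east from +43.802° to +127.415°: ((127.415 − 43.802) mod 360) = 83.613°.
Offset of +53.295° east of the west edge: ((53.295 − 43.802) mod 360) = 9.493°.
9.493° ≤ 83.613° ⇒ inside.

Yes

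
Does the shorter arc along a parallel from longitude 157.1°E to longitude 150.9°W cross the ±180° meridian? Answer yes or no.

Yes

Naïve |-150.9 − 157.1| = 308.0° > 180°, so the shorter arc goes the other way round — across 180°.
Signed shortest Δλ = ((-150.9 − 157.1 + 180) mod 360) − 180 = 52.0°.
Going east by 52.0° from +157.1° passes through 180° before reaching -150.9°.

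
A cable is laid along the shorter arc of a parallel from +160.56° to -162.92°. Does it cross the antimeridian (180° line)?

Yes

Naïve |-162.92 − 160.56| = 323.48° > 180°, so the shorter arc goes the other way round — across 180°.
Signed shortest Δλ = ((-162.92 − 160.56 + 180) mod 360) − 180 = 36.52°.
Going east by 36.52° from +160.56° passes through 180° before reaching -162.92°.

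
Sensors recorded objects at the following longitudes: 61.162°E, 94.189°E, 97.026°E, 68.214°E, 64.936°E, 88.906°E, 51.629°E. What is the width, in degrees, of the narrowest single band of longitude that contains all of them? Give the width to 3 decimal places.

Sort the longitudes: +51.629°, +61.162°, +64.936°, +68.214°, +88.906°, +94.189°, +97.026°.
Eastward gaps between consecutive values (wrapping around): 9.533°, 3.774°, 3.278°, 20.692°, 5.283°, 2.837°, 314.603°.
Largest gap = 314.603° ⇒ minimal covering band is its complement: 360° − 314.603° = 45.397°.
Band runs from +51.629° eastward to +97.026°.

45.397°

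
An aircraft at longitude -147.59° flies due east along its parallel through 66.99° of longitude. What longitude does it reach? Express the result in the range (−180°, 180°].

Start at -147.59°; shift +66.99° → -80.60°.
-80.60° already lies in (−180°, 180°].

-80.60°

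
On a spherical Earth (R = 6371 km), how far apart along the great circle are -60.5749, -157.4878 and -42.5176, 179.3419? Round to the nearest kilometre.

Δλ = 179.3419 − -157.4878 = 336.8297°; wrapped into (−180°, 180°]: -23.1703°.
Δφ = -42.5176 − -60.5749 = 18.0573°.
a = sin²(Δφ/2) + cos φ₁ · cos φ₂ · sin²(Δλ/2) = 0.039231.
c = 2·atan2(√a, √(1−a)) = 0.39877 rad → d = 6371·c ≈ 2540.57 km.

2541 km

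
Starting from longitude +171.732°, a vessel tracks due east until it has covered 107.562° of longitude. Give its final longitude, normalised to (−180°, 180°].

-80.706°

Start at +171.732°; shift +107.562° → +279.294°.
+279.294° lies outside (−180°, 180°]; subtract 360° → -80.706°.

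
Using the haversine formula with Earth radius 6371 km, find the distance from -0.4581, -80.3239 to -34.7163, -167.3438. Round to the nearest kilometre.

Δλ = -167.3438 − -80.3239 = -87.0199°.
Δφ = -34.7163 − -0.4581 = -34.2582°.
a = sin²(Δφ/2) + cos φ₁ · cos φ₂ · sin²(Δλ/2) = 0.476357.
c = 2·atan2(√a, √(1−a)) = 1.52349 rad → d = 6371·c ≈ 9706.17 km.

9706 km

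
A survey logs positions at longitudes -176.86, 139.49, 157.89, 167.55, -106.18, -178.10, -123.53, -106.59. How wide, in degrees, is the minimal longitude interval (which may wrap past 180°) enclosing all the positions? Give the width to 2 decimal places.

114.33°

Sort the longitudes: -178.10°, -176.86°, -123.53°, -106.59°, -106.18°, +139.49°, +157.89°, +167.55°.
Eastward gaps between consecutive values (wrapping around): 1.24°, 53.33°, 16.94°, 0.41°, 245.67°, 18.40°, 9.66°, 14.35°.
Largest gap = 245.67° ⇒ minimal covering band is its complement: 360° − 245.67° = 114.33°.
Band runs from +139.49° eastward to -106.18°, crossing the antimeridian.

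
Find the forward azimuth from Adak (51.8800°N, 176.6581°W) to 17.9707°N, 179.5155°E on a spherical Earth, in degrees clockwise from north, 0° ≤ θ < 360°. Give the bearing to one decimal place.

Δλ = 179.5155 − -176.6581 = 356.1736°; wrapped into (−180°, 180°]: -3.8264°.
θ = atan2( sin Δλ · cos φ₂ , cos φ₁ · sin φ₂ − sin φ₁ · cos φ₂ · cos Δλ )
  = atan2(-0.06348, -0.55621) = -173.489° → normalised to [0°, 360°): 186.511°.

186.5°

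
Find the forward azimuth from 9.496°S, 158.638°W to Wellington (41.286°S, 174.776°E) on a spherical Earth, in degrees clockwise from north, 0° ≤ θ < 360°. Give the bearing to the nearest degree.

212°

Δλ = 174.776 − -158.638 = 333.414°; wrapped into (−180°, 180°]: -26.586°.
θ = atan2( sin Δλ · cos φ₂ , cos φ₁ · sin φ₂ − sin φ₁ · cos φ₂ · cos Δλ )
  = atan2(-0.33629, -0.53992) = -148.083° → normalised to [0°, 360°): 211.917°.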